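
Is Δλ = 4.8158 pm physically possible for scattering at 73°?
No, inconsistent

Calculate the expected shift for θ = 73°:

Δλ_expected = λ_C(1 - cos(73°))
Δλ_expected = 2.4263 × (1 - cos(73°))
Δλ_expected = 2.4263 × 0.7076
Δλ_expected = 1.7169 pm

Given shift: 4.8158 pm
Expected shift: 1.7169 pm
Difference: 3.0988 pm

The values do not match. The given shift corresponds to θ ≈ 170.0°, not 73°.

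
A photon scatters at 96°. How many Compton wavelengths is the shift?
1.1045 λ_C

The Compton shift formula is:
Δλ = λ_C(1 - cos θ)

Dividing both sides by λ_C:
Δλ/λ_C = 1 - cos θ

For θ = 96°:
Δλ/λ_C = 1 - cos(96°)
Δλ/λ_C = 1 - -0.1045
Δλ/λ_C = 1.1045

This means the shift is 1.1045 × λ_C = 2.6799 pm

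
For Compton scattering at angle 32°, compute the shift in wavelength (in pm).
0.3687 pm

Using the Compton scattering formula:
Δλ = λ_C(1 - cos θ)

where λ_C = h/(m_e·c) ≈ 2.4263 pm is the Compton wavelength of an electron.

For θ = 32°:
cos(32°) = 0.8480
1 - cos(32°) = 0.1520

Δλ = 2.4263 × 0.1520
Δλ = 0.3687 pm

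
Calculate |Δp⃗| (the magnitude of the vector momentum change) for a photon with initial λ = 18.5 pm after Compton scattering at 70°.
3.9524e-23 kg·m/s

Photon momentum magnitude is p = h/λ.

Initial momentum:
p₀ = h/λ = 6.6261e-34/1.8500e-11 = 3.5817e-23 kg·m/s

After scattering:
λ' = λ + Δλ = 18.5 + 1.5965 = 20.0965 pm
p' = h/λ' = 6.6261e-34/2.0096e-11 = 3.2971e-23 kg·m/s

Momentum is a vector; the scattered photon's direction makes angle θ = 70° with the incident direction. The magnitude of the vector change Δp⃗ = p⃗₀ − p⃗' is found from the law of cosines:
|Δp⃗|² = p₀² + p'² − 2p₀p'cos θ
|Δp⃗|² = (3.5817e-23)² + (3.2971e-23)² − 2·3.5817e-23·3.2971e-23·cos(70°)
|Δp⃗| = 3.9524e-23 kg·m/s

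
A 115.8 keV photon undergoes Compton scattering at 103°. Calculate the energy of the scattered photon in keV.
90.6392 keV

First convert energy to wavelength:
λ = hc/E, with hc ≈ 1239.842 keV·pm (i.e. 1239.842 eV·nm)

For E = 115.8 keV = 115800 eV:
λ = 1239.842 keV·pm / 115.8 keV
λ = 10.7068 pm

Calculate the Compton shift:
Δλ = λ_C(1 - cos(103°)) = 2.4263 × 1.2250
Δλ = 2.9721 pm

Final wavelength:
λ' = 10.7068 + 2.9721 = 13.6789 pm

Final energy:
E' = hc/λ' = 1239.842 / 13.6789 = 90.6392 keV

(Intermediate values are shown rounded; full precision is carried through to the final answer.)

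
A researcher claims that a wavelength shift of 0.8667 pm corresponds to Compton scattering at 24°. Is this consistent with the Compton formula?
No, inconsistent

Calculate the expected shift for θ = 24°:

Δλ_expected = λ_C(1 - cos(24°))
Δλ_expected = 2.4263 × (1 - cos(24°))
Δλ_expected = 2.4263 × 0.0865
Δλ_expected = 0.2098 pm

Given shift: 0.8667 pm
Expected shift: 0.2098 pm
Difference: 0.6569 pm

The values do not match. The given shift corresponds to θ ≈ 50.0°, not 24°.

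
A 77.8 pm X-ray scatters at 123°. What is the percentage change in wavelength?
4.8172%

Calculate the Compton shift:
Δλ = λ_C(1 - cos(123°))
Δλ = 2.4263 × (1 - cos(123°))
Δλ = 2.4263 × 1.5446
Δλ = 3.7478 pm

Percentage change:
(Δλ/λ₀) × 100 = (3.7478/77.8) × 100
= 4.8172%

(Intermediate values are shown rounded; full precision is carried through to the final answer.)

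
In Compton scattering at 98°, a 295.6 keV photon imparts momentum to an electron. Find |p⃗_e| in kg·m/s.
1.9548e-22 kg·m/s

The electron is initially at rest, so by conservation of momentum:
p⃗_e = p⃗₀ − p⃗'  (incident photon momentum minus scattered photon momentum)

Photon momentum magnitudes (p = h/λ = E/c):
λ₀ = hc/E₀ = 4.1943 pm → p₀ = h/λ₀ = 1.5798e-22 kg·m/s
Δλ = λ_C(1 − cos 98°) = 2.7640 pm
λ' = 6.9583 pm → p' = h/λ' = 9.5225e-23 kg·m/s

The scattered photon makes angle θ = 98° with the incident direction, so by the law of cosines:
|p⃗_e|² = p₀² + p'² − 2p₀p'cos θ
|p⃗_e|² = (1.5798e-22)² + (9.5225e-23)² − 2·1.5798e-22·9.5225e-23·cos(98°)
|p⃗_e| = 1.9548e-22 kg·m/s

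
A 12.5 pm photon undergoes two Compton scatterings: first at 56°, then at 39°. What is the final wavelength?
14.1102 pm

Apply Compton shift twice:

First scattering at θ₁ = 56°:
Δλ₁ = λ_C(1 - cos(56°))
Δλ₁ = 2.4263 × 0.4408
Δλ₁ = 1.0695 pm

After first scattering:
λ₁ = 12.5 + 1.0695 = 13.5695 pm

Second scattering at θ₂ = 39°:
Δλ₂ = λ_C(1 - cos(39°))
Δλ₂ = 2.4263 × 0.2229
Δλ₂ = 0.5407 pm

Final wavelength:
λ₂ = 13.5695 + 0.5407 = 14.1102 pm

Total shift: Δλ_total = 1.0695 + 0.5407 = 1.6102 pm

(Intermediate values are shown rounded; full precision is carried through to the final answer.)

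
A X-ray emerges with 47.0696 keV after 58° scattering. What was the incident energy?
49.2000 keV

Convert final energy to wavelength (hc ≈ 1239.842 keV·pm):
λ' = hc/E' = 1239.842 / 47.0696 = 26.3406 pm

Calculate the Compton shift:
Δλ = λ_C(1 - cos(58°))
Δλ = 2.4263 × (1 - cos(58°))
Δλ = 1.1406 pm

Initial wavelength:
λ = λ' - Δλ = 26.3406 - 1.1406 = 25.2000 pm

Initial energy:
E = hc/λ = 1239.842 / 25.2000 = 49.2000 keV

(Intermediate values are shown rounded; full precision is carried through to the final answer.)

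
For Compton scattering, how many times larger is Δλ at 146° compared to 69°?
146° produces the larger shift by a factor of 2.851

Calculate both shifts using Δλ = λ_C(1 - cos θ):

For θ₁ = 69°:
Δλ₁ = 2.4263 × (1 - cos(69°))
Δλ₁ = 2.4263 × 0.6416
Δλ₁ = 1.5568 pm

For θ₂ = 146°:
Δλ₂ = 2.4263 × (1 - cos(146°))
Δλ₂ = 2.4263 × 1.8290
Δλ₂ = 4.4378 pm

The 146° angle produces the larger shift.
Ratio: 4.4378/1.5568 = 2.851

(Intermediate values are shown rounded; full precision is carried through to the final answer.)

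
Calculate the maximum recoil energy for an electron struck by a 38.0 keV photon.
4.9199 keV

Maximum energy transfer occurs at θ = 180° (backscattering).

Initial photon: E₀ = 38.0 keV → λ₀ = 32.6274 pm

Maximum Compton shift (at 180°):
Δλ_max = 2λ_C = 2 × 2.4263 = 4.8526 pm

Final wavelength:
λ' = 32.6274 + 4.8526 = 37.4800 pm

Minimum photon energy (maximum energy to electron):
E'_min = hc/λ' = 33.0801 keV

Maximum electron kinetic energy:
K_max = E₀ - E'_min = 38.0000 - 33.0801 = 4.9199 keV

(Intermediate values are shown rounded; full precision is carried through to the final answer.)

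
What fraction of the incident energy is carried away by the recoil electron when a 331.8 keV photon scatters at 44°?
0.1541 (or 15.41%)

Calculate initial and final photon energies:

Initial: E₀ = 331.8 keV → λ₀ = 3.7367 pm
Compton shift: Δλ = 0.6810 pm
Final wavelength: λ' = 4.4177 pm
Final energy: E' = 280.6543 keV

Fractional energy loss:
(E₀ - E')/E₀ = (331.8000 - 280.6543)/331.8000
= 51.1457/331.8000
= 0.1541
= 15.41%

(Intermediate values are shown rounded; full precision is carried through to the final answer.)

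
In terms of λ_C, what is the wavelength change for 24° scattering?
0.0865 λ_C

The Compton shift formula is:
Δλ = λ_C(1 - cos θ)

Dividing both sides by λ_C:
Δλ/λ_C = 1 - cos θ

For θ = 24°:
Δλ/λ_C = 1 - cos(24°)
Δλ/λ_C = 1 - 0.9135
Δλ/λ_C = 0.0865

This means the shift is 0.0865 × λ_C = 0.2098 pm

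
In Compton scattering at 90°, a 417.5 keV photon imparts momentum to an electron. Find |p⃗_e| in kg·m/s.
2.5468e-22 kg·m/s

The electron is initially at rest, so by conservation of momentum:
p⃗_e = p⃗₀ − p⃗'  (incident photon momentum minus scattered photon momentum)

Photon momentum magnitudes (p = h/λ = E/c):
λ₀ = hc/E₀ = 2.9697 pm → p₀ = h/λ₀ = 2.2312e-22 kg·m/s
Δλ = λ_C(1 − cos 90°) = 2.4263 pm
λ' = 5.3960 pm → p' = h/λ' = 1.2280e-22 kg·m/s

The scattered photon makes angle θ = 90° with the incident direction, so by the law of cosines:
|p⃗_e|² = p₀² + p'² − 2p₀p'cos θ
|p⃗_e|² = (2.2312e-22)² + (1.2280e-22)² − 2·2.2312e-22·1.2280e-22·cos(90°)
|p⃗_e| = 2.5468e-22 kg·m/s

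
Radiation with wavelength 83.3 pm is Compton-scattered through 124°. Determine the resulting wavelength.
87.0831 pm

Using the Compton scattering formula:
λ' = λ + Δλ = λ + λ_C(1 - cos θ)

Given:
- Initial wavelength λ = 83.3 pm
- Scattering angle θ = 124°
- Compton wavelength λ_C ≈ 2.4263 pm

Calculate the shift:
Δλ = 2.4263 × (1 - cos(124°))
Δλ = 2.4263 × 1.5592
Δλ = 3.7831 pm

Final wavelength:
λ' = 83.3 + 3.7831 = 87.0831 pm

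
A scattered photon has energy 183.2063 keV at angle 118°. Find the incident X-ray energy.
387.2002 keV

Convert final energy to wavelength (hc ≈ 1239.842 keV·pm):
λ' = hc/E' = 1239.842 / 183.2063 = 6.7675 pm

Calculate the Compton shift:
Δλ = λ_C(1 - cos(118°))
Δλ = 2.4263 × (1 - cos(118°))
Δλ = 3.5654 pm

Initial wavelength:
λ = λ' - Δλ = 6.7675 - 3.5654 = 3.2021 pm

Initial energy:
E = hc/λ = 1239.842 / 3.2021 = 387.2002 keV

(Intermediate values are shown rounded; full precision is carried through to the final answer.)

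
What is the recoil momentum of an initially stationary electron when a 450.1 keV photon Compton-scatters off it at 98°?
2.8340e-22 kg·m/s

The electron is initially at rest, so by conservation of momentum:
p⃗_e = p⃗₀ − p⃗'  (incident photon momentum minus scattered photon momentum)

Photon momentum magnitudes (p = h/λ = E/c):
λ₀ = hc/E₀ = 2.7546 pm → p₀ = h/λ₀ = 2.4055e-22 kg·m/s
Δλ = λ_C(1 − cos 98°) = 2.7640 pm
λ' = 5.5186 pm → p' = h/λ' = 1.2007e-22 kg·m/s

The scattered photon makes angle θ = 98° with the incident direction, so by the law of cosines:
|p⃗_e|² = p₀² + p'² − 2p₀p'cos θ
|p⃗_e|² = (2.4055e-22)² + (1.2007e-22)² − 2·2.4055e-22·1.2007e-22·cos(98°)
|p⃗_e| = 2.8340e-22 kg·m/s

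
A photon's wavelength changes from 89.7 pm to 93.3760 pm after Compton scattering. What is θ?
121.00°

First find the wavelength shift:
Δλ = λ' - λ = 93.3760 - 89.7 = 3.6760 pm

Using Δλ = λ_C(1 - cos θ), with λ_C = h/(m_e·c) ≈ 2.42631024 pm:
cos θ = 1 - Δλ/λ_C
cos θ = 1 - 3.6760/2.42631024
cos θ = -0.515058

θ = arccos(-0.515058)
θ = 121.00°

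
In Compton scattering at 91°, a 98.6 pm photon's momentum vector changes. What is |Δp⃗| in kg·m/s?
9.4699e-24 kg·m/s

Photon momentum magnitude is p = h/λ.

Initial momentum:
p₀ = h/λ = 6.6261e-34/9.8600e-11 = 6.7202e-24 kg·m/s

After scattering:
λ' = λ + Δλ = 98.6 + 2.4687 = 101.0687 pm
p' = h/λ' = 6.6261e-34/1.0107e-10 = 6.5560e-24 kg·m/s

Momentum is a vector; the scattered photon's direction makes angle θ = 91° with the incident direction. The magnitude of the vector change Δp⃗ = p⃗₀ − p⃗' is found from the law of cosines:
|Δp⃗|² = p₀² + p'² − 2p₀p'cos θ
|Δp⃗|² = (6.7202e-24)² + (6.5560e-24)² − 2·6.7202e-24·6.5560e-24·cos(91°)
|Δp⃗| = 9.4699e-24 kg·m/s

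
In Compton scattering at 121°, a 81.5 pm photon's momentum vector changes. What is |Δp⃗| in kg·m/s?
1.3848e-23 kg·m/s

Photon momentum magnitude is p = h/λ.

Initial momentum:
p₀ = h/λ = 6.6261e-34/8.1500e-11 = 8.1301e-24 kg·m/s

After scattering:
λ' = λ + Δλ = 81.5 + 3.6760 = 85.1760 pm
p' = h/λ' = 6.6261e-34/8.5176e-11 = 7.7793e-24 kg·m/s

Momentum is a vector; the scattered photon's direction makes angle θ = 121° with the incident direction. The magnitude of the vector change Δp⃗ = p⃗₀ − p⃗' is found from the law of cosines:
|Δp⃗|² = p₀² + p'² − 2p₀p'cos θ
|Δp⃗|² = (8.1301e-24)² + (7.7793e-24)² − 2·8.1301e-24·7.7793e-24·cos(121°)
|Δp⃗| = 1.3848e-23 kg·m/s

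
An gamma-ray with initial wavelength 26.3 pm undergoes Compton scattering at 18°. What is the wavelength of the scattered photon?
26.4188 pm

Using the Compton scattering formula:
λ' = λ + Δλ = λ + λ_C(1 - cos θ)

Given:
- Initial wavelength λ = 26.3 pm
- Scattering angle θ = 18°
- Compton wavelength λ_C ≈ 2.4263 pm

Calculate the shift:
Δλ = 2.4263 × (1 - cos(18°))
Δλ = 2.4263 × 0.0489
Δλ = 0.1188 pm

Final wavelength:
λ' = 26.3 + 0.1188 = 26.4188 pm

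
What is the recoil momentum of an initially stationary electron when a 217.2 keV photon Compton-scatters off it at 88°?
1.3994e-22 kg·m/s

The electron is initially at rest, so by conservation of momentum:
p⃗_e = p⃗₀ − p⃗'  (incident photon momentum minus scattered photon momentum)

Photon momentum magnitudes (p = h/λ = E/c):
λ₀ = hc/E₀ = 5.7083 pm → p₀ = h/λ₀ = 1.1608e-22 kg·m/s
Δλ = λ_C(1 − cos 88°) = 2.3416 pm
λ' = 8.0499 pm → p' = h/λ' = 8.2312e-23 kg·m/s

The scattered photon makes angle θ = 88° with the incident direction, so by the law of cosines:
|p⃗_e|² = p₀² + p'² − 2p₀p'cos θ
|p⃗_e|² = (1.1608e-22)² + (8.2312e-23)² − 2·1.1608e-22·8.2312e-23·cos(88°)
|p⃗_e| = 1.3994e-22 kg·m/s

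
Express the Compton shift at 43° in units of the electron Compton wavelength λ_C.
0.2686 λ_C

The Compton shift formula is:
Δλ = λ_C(1 - cos θ)

Dividing both sides by λ_C:
Δλ/λ_C = 1 - cos θ

For θ = 43°:
Δλ/λ_C = 1 - cos(43°)
Δλ/λ_C = 1 - 0.7314
Δλ/λ_C = 0.2686

This means the shift is 0.2686 × λ_C = 0.6518 pm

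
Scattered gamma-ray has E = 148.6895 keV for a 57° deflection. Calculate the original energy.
171.4000 keV

Convert final energy to wavelength (hc ≈ 1239.842 keV·pm):
λ' = hc/E' = 1239.842 / 148.6895 = 8.3385 pm

Calculate the Compton shift:
Δλ = λ_C(1 - cos(57°))
Δλ = 2.4263 × (1 - cos(57°))
Δλ = 1.1048 pm

Initial wavelength:
λ = λ' - Δλ = 8.3385 - 1.1048 = 7.2336 pm

Initial energy:
E = hc/λ = 1239.842 / 7.2336 = 171.4000 keV

(Intermediate values are shown rounded; full precision is carried through to the final answer.)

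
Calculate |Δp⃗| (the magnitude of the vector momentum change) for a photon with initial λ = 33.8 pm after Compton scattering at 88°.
2.6369e-23 kg·m/s

Photon momentum magnitude is p = h/λ.

Initial momentum:
p₀ = h/λ = 6.6261e-34/3.3800e-11 = 1.9604e-23 kg·m/s

After scattering:
λ' = λ + Δλ = 33.8 + 2.3416 = 36.1416 pm
p' = h/λ' = 6.6261e-34/3.6142e-11 = 1.8334e-23 kg·m/s

Momentum is a vector; the scattered photon's direction makes angle θ = 88° with the incident direction. The magnitude of the vector change Δp⃗ = p⃗₀ − p⃗' is found from the law of cosines:
|Δp⃗|² = p₀² + p'² − 2p₀p'cos θ
|Δp⃗|² = (1.9604e-23)² + (1.8334e-23)² − 2·1.9604e-23·1.8334e-23·cos(88°)
|Δp⃗| = 2.6369e-23 kg·m/s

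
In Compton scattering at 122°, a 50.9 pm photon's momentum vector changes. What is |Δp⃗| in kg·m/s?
2.2002e-23 kg·m/s

Photon momentum magnitude is p = h/λ.

Initial momentum:
p₀ = h/λ = 6.6261e-34/5.0900e-11 = 1.3018e-23 kg·m/s

After scattering:
λ' = λ + Δλ = 50.9 + 3.7121 = 54.6121 pm
p' = h/λ' = 6.6261e-34/5.4612e-11 = 1.2133e-23 kg·m/s

Momentum is a vector; the scattered photon's direction makes angle θ = 122° with the incident direction. The magnitude of the vector change Δp⃗ = p⃗₀ − p⃗' is found from the law of cosines:
|Δp⃗|² = p₀² + p'² − 2p₀p'cos θ
|Δp⃗|² = (1.3018e-23)² + (1.2133e-23)² − 2·1.3018e-23·1.2133e-23·cos(122°)
|Δp⃗| = 2.2002e-23 kg·m/s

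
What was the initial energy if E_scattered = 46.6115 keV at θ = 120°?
54.0000 keV

Convert final energy to wavelength (hc ≈ 1239.842 keV·pm):
λ' = hc/E' = 1239.842 / 46.6115 = 26.5995 pm

Calculate the Compton shift:
Δλ = λ_C(1 - cos(120°))
Δλ = 2.4263 × (1 - cos(120°))
Δλ = 3.6395 pm

Initial wavelength:
λ = λ' - Δλ = 26.5995 - 3.6395 = 22.9600 pm

Initial energy:
E = hc/λ = 1239.842 / 22.9600 = 54.0000 keV

(Intermediate values are shown rounded; full precision is carried through to the final answer.)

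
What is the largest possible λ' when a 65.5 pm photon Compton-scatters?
70.3526 pm (at θ = 180°)

The Compton shift is Δλ = λ_C(1 − cos θ).

Since cos θ ranges from −1 to 1, the factor (1 − cos θ) ranges from 0 to 2; the maximum shift occurs at θ = 180° (backscattering):
Δλ_max = 2λ_C = 2 × 2.4263 pm = 4.8526 pm

Maximum scattered wavelength:
λ'_max = λ₀ + Δλ_max = 65.5 + 4.8526 = 70.3526 pm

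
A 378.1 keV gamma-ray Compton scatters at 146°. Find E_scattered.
160.6648 keV

First convert energy to wavelength:
λ = hc/E, with hc ≈ 1239.842 keV·pm (i.e. 1239.842 eV·nm)

For E = 378.1 keV = 378100 eV:
λ = 1239.842 keV·pm / 378.1 keV
λ = 3.2791 pm

Calculate the Compton shift:
Δλ = λ_C(1 - cos(146°)) = 2.4263 × 1.8290
Δλ = 4.4378 pm

Final wavelength:
λ' = 3.2791 + 4.4378 = 7.7170 pm

Final energy:
E' = hc/λ' = 1239.842 / 7.7170 = 160.6648 keV

(Intermediate values are shown rounded; full precision is carried through to the final answer.)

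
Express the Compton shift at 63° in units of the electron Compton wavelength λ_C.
0.5460 λ_C

The Compton shift formula is:
Δλ = λ_C(1 - cos θ)

Dividing both sides by λ_C:
Δλ/λ_C = 1 - cos θ

For θ = 63°:
Δλ/λ_C = 1 - cos(63°)
Δλ/λ_C = 1 - 0.4540
Δλ/λ_C = 0.5460

This means the shift is 0.5460 × λ_C = 1.3248 pm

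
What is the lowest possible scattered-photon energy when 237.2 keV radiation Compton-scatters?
123.0050 keV (at θ = 180°)

The scattered photon has minimum energy when its wavelength is maximum, i.e., when the Compton shift Δλ = λ_C(1 − cos θ) is maximum. This occurs at θ = 180° (backscattering), giving Δλ_max = 2λ_C = 4.8526 pm.

Initial wavelength: λ₀ = hc/E₀ = 5.2270 pm
Maximum final wavelength: λ'_max = λ₀ + 2λ_C = 5.2270 + 4.8526 = 10.0796 pm
Minimum final energy: E'_min = hc/λ'_max = 123.0050 keV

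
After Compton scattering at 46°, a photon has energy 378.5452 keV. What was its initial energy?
489.2000 keV

Convert final energy to wavelength (hc ≈ 1239.842 keV·pm):
λ' = hc/E' = 1239.842 / 378.5452 = 3.2753 pm

Calculate the Compton shift:
Δλ = λ_C(1 - cos(46°))
Δλ = 2.4263 × (1 - cos(46°))
Δλ = 0.7409 pm

Initial wavelength:
λ = λ' - Δλ = 3.2753 - 0.7409 = 2.5344 pm

Initial energy:
E = hc/λ = 1239.842 / 2.5344 = 489.2000 keV

(Intermediate values are shown rounded; full precision is carried through to the final answer.)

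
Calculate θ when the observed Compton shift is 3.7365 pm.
122.68°

From the Compton formula Δλ = λ_C(1 - cos θ), we can solve for θ:

cos θ = 1 - Δλ/λ_C

Given:
- Δλ = 3.7365 pm
- λ_C = h/(m_e·c) ≈ 2.42631024 pm

cos θ = 1 - 3.7365/2.42631024
cos θ = 1 - 1.539993
cos θ = -0.539993

θ = arccos(-0.539993)
θ = 122.68°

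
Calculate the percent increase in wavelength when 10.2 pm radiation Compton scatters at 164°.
46.6532%

Calculate the Compton shift:
Δλ = λ_C(1 - cos(164°))
Δλ = 2.4263 × (1 - cos(164°))
Δλ = 2.4263 × 1.9613
Δλ = 4.7586 pm

Percentage change:
(Δλ/λ₀) × 100 = (4.7586/10.2) × 100
= 46.6532%

(Intermediate values are shown rounded; full precision is carried through to the final answer.)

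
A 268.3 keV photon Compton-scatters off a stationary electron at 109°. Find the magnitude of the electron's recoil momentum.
1.8868e-22 kg·m/s

The electron is initially at rest, so by conservation of momentum:
p⃗_e = p⃗₀ − p⃗'  (incident photon momentum minus scattered photon momentum)

Photon momentum magnitudes (p = h/λ = E/c):
λ₀ = hc/E₀ = 4.6211 pm → p₀ = h/λ₀ = 1.4339e-22 kg·m/s
Δλ = λ_C(1 − cos 109°) = 3.2162 pm
λ' = 7.8373 pm → p' = h/λ' = 8.4545e-23 kg·m/s

The scattered photon makes angle θ = 109° with the incident direction, so by the law of cosines:
|p⃗_e|² = p₀² + p'² − 2p₀p'cos θ
|p⃗_e|² = (1.4339e-22)² + (8.4545e-23)² − 2·1.4339e-22·8.4545e-23·cos(109°)
|p⃗_e| = 1.8868e-22 kg·m/s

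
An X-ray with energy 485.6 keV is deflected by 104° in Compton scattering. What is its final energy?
222.7326 keV

First convert energy to wavelength:
λ = hc/E, with hc ≈ 1239.842 keV·pm (i.e. 1239.842 eV·nm)

For E = 485.6 keV = 485600 eV:
λ = 1239.842 keV·pm / 485.6 keV
λ = 2.5532 pm

Calculate the Compton shift:
Δλ = λ_C(1 - cos(104°)) = 2.4263 × 1.2419
Δλ = 3.0133 pm

Final wavelength:
λ' = 2.5532 + 3.0133 = 5.5665 pm

Final energy:
E' = hc/λ' = 1239.842 / 5.5665 = 222.7326 keV

(Intermediate values are shown rounded; full precision is carried through to the final answer.)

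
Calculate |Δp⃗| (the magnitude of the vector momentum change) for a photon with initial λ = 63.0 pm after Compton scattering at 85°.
1.3972e-23 kg·m/s

Photon momentum magnitude is p = h/λ.

Initial momentum:
p₀ = h/λ = 6.6261e-34/6.3000e-11 = 1.0518e-23 kg·m/s

After scattering:
λ' = λ + Δλ = 63.0 + 2.2148 = 65.2148 pm
p' = h/λ' = 6.6261e-34/6.5215e-11 = 1.0160e-23 kg·m/s

Momentum is a vector; the scattered photon's direction makes angle θ = 85° with the incident direction. The magnitude of the vector change Δp⃗ = p⃗₀ − p⃗' is found from the law of cosines:
|Δp⃗|² = p₀² + p'² − 2p₀p'cos θ
|Δp⃗|² = (1.0518e-23)² + (1.0160e-23)² − 2·1.0518e-23·1.0160e-23·cos(85°)
|Δp⃗| = 1.3972e-23 kg·m/s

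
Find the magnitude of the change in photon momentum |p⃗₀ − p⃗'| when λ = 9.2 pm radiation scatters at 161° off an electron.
1.1805e-22 kg·m/s

Photon momentum magnitude is p = h/λ.

Initial momentum:
p₀ = h/λ = 6.6261e-34/9.2000e-12 = 7.2023e-23 kg·m/s

After scattering:
λ' = λ + Δλ = 9.2 + 4.7204 = 13.9204 pm
p' = h/λ' = 6.6261e-34/1.3920e-11 = 4.7600e-23 kg·m/s

Momentum is a vector; the scattered photon's direction makes angle θ = 161° with the incident direction. The magnitude of the vector change Δp⃗ = p⃗₀ − p⃗' is found from the law of cosines:
|Δp⃗|² = p₀² + p'² − 2p₀p'cos θ
|Δp⃗|² = (7.2023e-23)² + (4.7600e-23)² − 2·7.2023e-23·4.7600e-23·cos(161°)
|Δp⃗| = 1.1805e-22 kg·m/s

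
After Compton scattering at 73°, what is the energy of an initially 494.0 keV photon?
293.3338 keV

First convert energy to wavelength:
λ = hc/E, with hc ≈ 1239.842 keV·pm (i.e. 1239.842 eV·nm)

For E = 494.0 keV = 494000 eV:
λ = 1239.842 keV·pm / 494.0 keV
λ = 2.5098 pm

Calculate the Compton shift:
Δλ = λ_C(1 - cos(73°)) = 2.4263 × 0.7076
Δλ = 1.7169 pm

Final wavelength:
λ' = 2.5098 + 1.7169 = 4.2267 pm

Final energy:
E' = hc/λ' = 1239.842 / 4.2267 = 293.3338 keV

(Intermediate values are shown rounded; full precision is carried through to the final answer.)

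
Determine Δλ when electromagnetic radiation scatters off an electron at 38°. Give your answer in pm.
0.5144 pm

Using the Compton scattering formula:
Δλ = λ_C(1 - cos θ)

where λ_C = h/(m_e·c) ≈ 2.4263 pm is the Compton wavelength of an electron.

For θ = 38°:
cos(38°) = 0.7880
1 - cos(38°) = 0.2120

Δλ = 2.4263 × 0.2120
Δλ = 0.5144 pm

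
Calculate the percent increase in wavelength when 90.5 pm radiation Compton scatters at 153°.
5.0698%

Calculate the Compton shift:
Δλ = λ_C(1 - cos(153°))
Δλ = 2.4263 × (1 - cos(153°))
Δλ = 2.4263 × 1.8910
Δλ = 4.5882 pm

Percentage change:
(Δλ/λ₀) × 100 = (4.5882/90.5) × 100
= 5.0698%

(Intermediate values are shown rounded; full precision is carried through to the final answer.)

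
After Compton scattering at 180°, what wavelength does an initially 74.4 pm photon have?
79.2526 pm

Using the Compton formula: λ' = λ + λ_C(1 − cos θ)

For θ = 180°, cos θ = -1 (exact) = -1.0000, so:
1 − cos 180° = 1 − (-1) = 2.0000

Δλ = λ_C × 2.0000 = 2.4263 × 2.0000 = 4.8526 pm

λ' = 74.4 + 4.8526 = 79.2526 pm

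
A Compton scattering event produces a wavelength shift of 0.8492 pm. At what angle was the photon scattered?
49.46°

From the Compton formula Δλ = λ_C(1 - cos θ), we can solve for θ:

cos θ = 1 - Δλ/λ_C

Given:
- Δλ = 0.8492 pm
- λ_C = h/(m_e·c) ≈ 2.42631024 pm

cos θ = 1 - 0.8492/2.42631024
cos θ = 1 - 0.349996
cos θ = 0.650004

θ = arccos(0.650004)
θ = 49.46°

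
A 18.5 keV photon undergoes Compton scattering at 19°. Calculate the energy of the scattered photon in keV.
18.4636 keV

First convert energy to wavelength:
λ = hc/E, with hc ≈ 1239.842 keV·pm (i.e. 1239.842 eV·nm)

For E = 18.5 keV = 18500 eV:
λ = 1239.842 keV·pm / 18.5 keV
λ = 67.0185 pm

Calculate the Compton shift:
Δλ = λ_C(1 - cos(19°)) = 2.4263 × 0.0545
Δλ = 0.1322 pm

Final wavelength:
λ' = 67.0185 + 0.1322 = 67.1507 pm

Final energy:
E' = hc/λ' = 1239.842 / 67.1507 = 18.4636 keV

(Intermediate values are shown rounded; full precision is carried through to the final answer.)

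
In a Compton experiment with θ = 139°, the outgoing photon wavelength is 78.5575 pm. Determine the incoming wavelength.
74.3000 pm

From λ' = λ + Δλ, we have λ = λ' - Δλ

First calculate the Compton shift:
Δλ = λ_C(1 - cos θ)
Δλ = 2.4263 × (1 - cos(139°))
Δλ = 2.4263 × 1.7547
Δλ = 4.2575 pm

Initial wavelength:
λ = λ' - Δλ
λ = 78.5575 - 4.2575
λ = 74.3000 pm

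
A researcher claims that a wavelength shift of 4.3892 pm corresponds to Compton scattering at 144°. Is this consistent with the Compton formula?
Yes, consistent

Calculate the expected shift for θ = 144°:

Δλ_expected = λ_C(1 - cos(144°))
Δλ_expected = 2.4263 × (1 - cos(144°))
Δλ_expected = 2.4263 × 1.8090
Δλ_expected = 4.3892 pm

Given shift: 4.3892 pm
Expected shift: 4.3892 pm
Difference: 0.0000 pm

The values match. This is consistent with Compton scattering at the stated angle.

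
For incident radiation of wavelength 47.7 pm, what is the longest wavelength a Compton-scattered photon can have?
52.5526 pm (at θ = 180°)

The Compton shift is Δλ = λ_C(1 − cos θ).

Since cos θ ranges from −1 to 1, the factor (1 − cos θ) ranges from 0 to 2; the maximum shift occurs at θ = 180° (backscattering):
Δλ_max = 2λ_C = 2 × 2.4263 pm = 4.8526 pm

Maximum scattered wavelength:
λ'_max = λ₀ + Δλ_max = 47.7 + 4.8526 = 52.5526 pm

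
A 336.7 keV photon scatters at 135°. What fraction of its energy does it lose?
0.5294 (or 52.94%)

Calculate initial and final photon energies:

Initial: E₀ = 336.7 keV → λ₀ = 3.6823 pm
Compton shift: Δλ = 4.1420 pm
Final wavelength: λ' = 7.8243 pm
Final energy: E' = 158.4603 keV

Fractional energy loss:
(E₀ - E')/E₀ = (336.7000 - 158.4603)/336.7000
= 178.2397/336.7000
= 0.5294
= 52.94%

(Intermediate values are shown rounded; full precision is carried through to the final answer.)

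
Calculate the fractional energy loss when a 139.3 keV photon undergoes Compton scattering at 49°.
0.0857 (or 8.57%)

Calculate initial and final photon energies:

Initial: E₀ = 139.3 keV → λ₀ = 8.9005 pm
Compton shift: Δλ = 0.8345 pm
Final wavelength: λ' = 9.7350 pm
Final energy: E' = 127.3589 keV

Fractional energy loss:
(E₀ - E')/E₀ = (139.3000 - 127.3589)/139.3000
= 11.9411/139.3000
= 0.0857
= 8.57%

(Intermediate values are shown rounded; full precision is carried through to the final answer.)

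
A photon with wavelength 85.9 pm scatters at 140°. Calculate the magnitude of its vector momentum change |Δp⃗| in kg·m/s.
1.4153e-23 kg·m/s

Photon momentum magnitude is p = h/λ.

Initial momentum:
p₀ = h/λ = 6.6261e-34/8.5900e-11 = 7.7137e-24 kg·m/s

After scattering:
λ' = λ + Δλ = 85.9 + 4.2850 = 90.1850 pm
p' = h/λ' = 6.6261e-34/9.0185e-11 = 7.3472e-24 kg·m/s

Momentum is a vector; the scattered photon's direction makes angle θ = 140° with the incident direction. The magnitude of the vector change Δp⃗ = p⃗₀ − p⃗' is found from the law of cosines:
|Δp⃗|² = p₀² + p'² − 2p₀p'cos θ
|Δp⃗|² = (7.7137e-24)² + (7.3472e-24)² − 2·7.7137e-24·7.3472e-24·cos(140°)
|Δp⃗| = 1.4153e-23 kg·m/s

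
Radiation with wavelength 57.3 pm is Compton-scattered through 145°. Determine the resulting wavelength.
61.7138 pm

Using the Compton scattering formula:
λ' = λ + Δλ = λ + λ_C(1 - cos θ)

Given:
- Initial wavelength λ = 57.3 pm
- Scattering angle θ = 145°
- Compton wavelength λ_C ≈ 2.4263 pm

Calculate the shift:
Δλ = 2.4263 × (1 - cos(145°))
Δλ = 2.4263 × 1.8192
Δλ = 4.4138 pm

Final wavelength:
λ' = 57.3 + 4.4138 = 61.7138 pm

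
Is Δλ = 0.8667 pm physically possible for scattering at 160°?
No, inconsistent

Calculate the expected shift for θ = 160°:

Δλ_expected = λ_C(1 - cos(160°))
Δλ_expected = 2.4263 × (1 - cos(160°))
Δλ_expected = 2.4263 × 1.9397
Δλ_expected = 4.7063 pm

Given shift: 0.8667 pm
Expected shift: 4.7063 pm
Difference: 3.8396 pm

The values do not match. The given shift corresponds to θ ≈ 50.0°, not 160°.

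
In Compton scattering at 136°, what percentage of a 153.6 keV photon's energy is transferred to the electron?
0.3407 (or 34.07%)

Calculate initial and final photon energies:

Initial: E₀ = 153.6 keV → λ₀ = 8.0719 pm
Compton shift: Δλ = 4.1717 pm
Final wavelength: λ' = 12.2435 pm
Final energy: E' = 101.2650 keV

Fractional energy loss:
(E₀ - E')/E₀ = (153.6000 - 101.2650)/153.6000
= 52.3350/153.6000
= 0.3407
= 34.07%

(Intermediate values are shown rounded; full precision is carried through to the final answer.)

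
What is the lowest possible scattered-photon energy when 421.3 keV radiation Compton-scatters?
159.0455 keV (at θ = 180°)

The scattered photon has minimum energy when its wavelength is maximum, i.e., when the Compton shift Δλ = λ_C(1 − cos θ) is maximum. This occurs at θ = 180° (backscattering), giving Δλ_max = 2λ_C = 4.8526 pm.

Initial wavelength: λ₀ = hc/E₀ = 2.9429 pm
Maximum final wavelength: λ'_max = λ₀ + 2λ_C = 2.9429 + 4.8526 = 7.7955 pm
Minimum final energy: E'_min = hc/λ'_max = 159.0455 keV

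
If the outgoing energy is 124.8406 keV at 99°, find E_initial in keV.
173.9999 keV

Convert final energy to wavelength (hc ≈ 1239.842 keV·pm):
λ' = hc/E' = 1239.842 / 124.8406 = 9.9314 pm

Calculate the Compton shift:
Δλ = λ_C(1 - cos(99°))
Δλ = 2.4263 × (1 - cos(99°))
Δλ = 2.8059 pm

Initial wavelength:
λ = λ' - Δλ = 9.9314 - 2.8059 = 7.1255 pm

Initial energy:
E = hc/λ = 1239.842 / 7.1255 = 173.9999 keV

(Intermediate values are shown rounded; full precision is carried through to the final answer.)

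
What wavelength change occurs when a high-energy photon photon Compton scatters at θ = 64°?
1.3627 pm

Using the Compton scattering formula:
Δλ = λ_C(1 - cos θ)

where λ_C = h/(m_e·c) ≈ 2.4263 pm is the Compton wavelength of an electron.

For θ = 64°:
cos(64°) = 0.4384
1 - cos(64°) = 0.5616

Δλ = 2.4263 × 0.5616
Δλ = 1.3627 pm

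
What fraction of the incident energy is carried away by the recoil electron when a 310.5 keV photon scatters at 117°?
0.4691 (or 46.91%)

Calculate initial and final photon energies:

Initial: E₀ = 310.5 keV → λ₀ = 3.9930 pm
Compton shift: Δλ = 3.5278 pm
Final wavelength: λ' = 7.5209 pm
Final energy: E' = 164.8533 keV

Fractional energy loss:
(E₀ - E')/E₀ = (310.5000 - 164.8533)/310.5000
= 145.6467/310.5000
= 0.4691
= 46.91%

(Intermediate values are shown rounded; full precision is carried through to the final answer.)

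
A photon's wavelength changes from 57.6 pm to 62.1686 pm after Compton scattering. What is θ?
152.00°

First find the wavelength shift:
Δλ = λ' - λ = 62.1686 - 57.6 = 4.5686 pm

Using Δλ = λ_C(1 - cos θ), with λ_C = h/(m_e·c) ≈ 2.42631024 pm:
cos θ = 1 - Δλ/λ_C
cos θ = 1 - 4.5686/2.42631024
cos θ = -0.882941

θ = arccos(-0.882941)
θ = 152.00°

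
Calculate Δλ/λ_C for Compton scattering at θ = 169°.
1.9816 λ_C

The Compton shift formula is:
Δλ = λ_C(1 - cos θ)

Dividing both sides by λ_C:
Δλ/λ_C = 1 - cos θ

For θ = 169°:
Δλ/λ_C = 1 - cos(169°)
Δλ/λ_C = 1 - -0.9816
Δλ/λ_C = 1.9816

This means the shift is 1.9816 × λ_C = 4.8080 pm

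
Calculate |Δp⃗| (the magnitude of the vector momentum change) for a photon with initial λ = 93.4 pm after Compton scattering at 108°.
1.1291e-23 kg·m/s

Photon momentum magnitude is p = h/λ.

Initial momentum:
p₀ = h/λ = 6.6261e-34/9.3400e-11 = 7.0943e-24 kg·m/s

After scattering:
λ' = λ + Δλ = 93.4 + 3.1761 = 96.5761 pm
p' = h/λ' = 6.6261e-34/9.6576e-11 = 6.8610e-24 kg·m/s

Momentum is a vector; the scattered photon's direction makes angle θ = 108° with the incident direction. The magnitude of the vector change Δp⃗ = p⃗₀ − p⃗' is found from the law of cosines:
|Δp⃗|² = p₀² + p'² − 2p₀p'cos θ
|Δp⃗|² = (7.0943e-24)² + (6.8610e-24)² − 2·7.0943e-24·6.8610e-24·cos(108°)
|Δp⃗| = 1.1291e-23 kg·m/s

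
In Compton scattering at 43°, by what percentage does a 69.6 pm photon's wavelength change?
0.9365%

Calculate the Compton shift:
Δλ = λ_C(1 - cos(43°))
Δλ = 2.4263 × (1 - cos(43°))
Δλ = 2.4263 × 0.2686
Δλ = 0.6518 pm

Percentage change:
(Δλ/λ₀) × 100 = (0.6518/69.6) × 100
= 0.9365%

(Intermediate values are shown rounded; full precision is carried through to the final answer.)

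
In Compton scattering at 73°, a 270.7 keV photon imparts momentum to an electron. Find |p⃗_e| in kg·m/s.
1.5199e-22 kg·m/s

The electron is initially at rest, so by conservation of momentum:
p⃗_e = p⃗₀ − p⃗'  (incident photon momentum minus scattered photon momentum)

Photon momentum magnitudes (p = h/λ = E/c):
λ₀ = hc/E₀ = 4.5801 pm → p₀ = h/λ₀ = 1.4467e-22 kg·m/s
Δλ = λ_C(1 − cos 73°) = 1.7169 pm
λ' = 6.2971 pm → p' = h/λ' = 1.0522e-22 kg·m/s

The scattered photon makes angle θ = 73° with the incident direction, so by the law of cosines:
|p⃗_e|² = p₀² + p'² − 2p₀p'cos θ
|p⃗_e|² = (1.4467e-22)² + (1.0522e-22)² − 2·1.4467e-22·1.0522e-22·cos(73°)
|p⃗_e| = 1.5199e-22 kg·m/s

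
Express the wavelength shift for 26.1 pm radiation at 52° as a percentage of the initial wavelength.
3.5729%

Calculate the Compton shift:
Δλ = λ_C(1 - cos(52°))
Δλ = 2.4263 × (1 - cos(52°))
Δλ = 2.4263 × 0.3843
Δλ = 0.9325 pm

Percentage change:
(Δλ/λ₀) × 100 = (0.9325/26.1) × 100
= 3.5729%

(Intermediate values are shown rounded; full precision is carried through to the final answer.)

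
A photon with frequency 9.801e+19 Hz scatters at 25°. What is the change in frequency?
6.780e+18 Hz (decrease)

Convert frequency to wavelength (c = 299792458 m/s):
λ₀ = c/f₀ = 299792458/9.801e+19 = 3.0587946e-12 m = 3.0588 pm

Calculate Compton shift:
Δλ = λ_C(1 - cos(25°)) = 0.2273 pm

Final wavelength:
λ' = λ₀ + Δλ = 3.0588 + 0.2273 = 3.2861 pm

Final frequency:
f' = c/λ' = 299792458/3.2861210e-12 = 9.1229891e+19 Hz

Frequency shift (decrease):
Δf = f₀ - f' = 9.801e+19 - 9.1229891e+19 = 6.780e+18 Hz

(Intermediate values are shown rounded; full precision is carried through to the final answer.)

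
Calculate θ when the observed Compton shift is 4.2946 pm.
140.36°

From the Compton formula Δλ = λ_C(1 - cos θ), we can solve for θ:

cos θ = 1 - Δλ/λ_C

Given:
- Δλ = 4.2946 pm
- λ_C = h/(m_e·c) ≈ 2.42631024 pm

cos θ = 1 - 4.2946/2.42631024
cos θ = 1 - 1.770013
cos θ = -0.770013

θ = arccos(-0.770013)
θ = 140.36°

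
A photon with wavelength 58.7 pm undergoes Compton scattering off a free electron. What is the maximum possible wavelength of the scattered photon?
63.5526 pm (at θ = 180°)

The Compton shift is Δλ = λ_C(1 − cos θ).

Since cos θ ranges from −1 to 1, the factor (1 − cos θ) ranges from 0 to 2; the maximum shift occurs at θ = 180° (backscattering):
Δλ_max = 2λ_C = 2 × 2.4263 pm = 4.8526 pm

Maximum scattered wavelength:
λ'_max = λ₀ + Δλ_max = 58.7 + 4.8526 = 63.5526 pm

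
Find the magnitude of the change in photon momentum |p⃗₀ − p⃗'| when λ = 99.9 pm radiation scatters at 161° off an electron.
1.2788e-23 kg·m/s

Photon momentum magnitude is p = h/λ.

Initial momentum:
p₀ = h/λ = 6.6261e-34/9.9900e-11 = 6.6327e-24 kg·m/s

After scattering:
λ' = λ + Δλ = 99.9 + 4.7204 = 104.6204 pm
p' = h/λ' = 6.6261e-34/1.0462e-10 = 6.3334e-24 kg·m/s

Momentum is a vector; the scattered photon's direction makes angle θ = 161° with the incident direction. The magnitude of the vector change Δp⃗ = p⃗₀ − p⃗' is found from the law of cosines:
|Δp⃗|² = p₀² + p'² − 2p₀p'cos θ
|Δp⃗|² = (6.6327e-24)² + (6.3334e-24)² − 2·6.6327e-24·6.3334e-24·cos(161°)
|Δp⃗| = 1.2788e-23 kg·m/s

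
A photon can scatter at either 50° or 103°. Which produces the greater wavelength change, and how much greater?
103° produces the larger shift by a factor of 3.429

Calculate both shifts using Δλ = λ_C(1 - cos θ):

For θ₁ = 50°:
Δλ₁ = 2.4263 × (1 - cos(50°))
Δλ₁ = 2.4263 × 0.3572
Δλ₁ = 0.8667 pm

For θ₂ = 103°:
Δλ₂ = 2.4263 × (1 - cos(103°))
Δλ₂ = 2.4263 × 1.2250
Δλ₂ = 2.9721 pm

The 103° angle produces the larger shift.
Ratio: 2.9721/0.8667 = 3.429

(Intermediate values are shown rounded; full precision is carried through to the final answer.)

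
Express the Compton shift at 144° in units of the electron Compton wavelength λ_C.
1.8090 λ_C

The Compton shift formula is:
Δλ = λ_C(1 - cos θ)

Dividing both sides by λ_C:
Δλ/λ_C = 1 - cos θ

For θ = 144°:
Δλ/λ_C = 1 - cos(144°)
Δλ/λ_C = 1 - -0.8090
Δλ/λ_C = 1.8090

This means the shift is 1.8090 × λ_C = 4.3892 pm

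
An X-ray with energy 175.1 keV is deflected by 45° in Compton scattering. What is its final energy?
159.1292 keV

First convert energy to wavelength:
λ = hc/E, with hc ≈ 1239.842 keV·pm (i.e. 1239.842 eV·nm)

For E = 175.1 keV = 175100 eV:
λ = 1239.842 keV·pm / 175.1 keV
λ = 7.0808 pm

Calculate the Compton shift:
Δλ = λ_C(1 - cos(45°)) = 2.4263 × 0.2929
Δλ = 0.7106 pm

Final wavelength:
λ' = 7.0808 + 0.7106 = 7.7914 pm

Final energy:
E' = hc/λ' = 1239.842 / 7.7914 = 159.1292 keV

(Intermediate values are shown rounded; full precision is carried through to the final answer.)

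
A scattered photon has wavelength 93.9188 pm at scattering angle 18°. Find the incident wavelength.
93.8000 pm

From λ' = λ + Δλ, we have λ = λ' - Δλ

First calculate the Compton shift:
Δλ = λ_C(1 - cos θ)
Δλ = 2.4263 × (1 - cos(18°))
Δλ = 2.4263 × 0.0489
Δλ = 0.1188 pm

Initial wavelength:
λ = λ' - Δλ
λ = 93.9188 - 0.1188
λ = 93.8000 pm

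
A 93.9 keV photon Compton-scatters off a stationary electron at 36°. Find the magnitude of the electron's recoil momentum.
3.0532e-23 kg·m/s

The electron is initially at rest, so by conservation of momentum:
p⃗_e = p⃗₀ − p⃗'  (incident photon momentum minus scattered photon momentum)

Photon momentum magnitudes (p = h/λ = E/c):
λ₀ = hc/E₀ = 13.2039 pm → p₀ = h/λ₀ = 5.0183e-23 kg·m/s
Δλ = λ_C(1 − cos 36°) = 0.4634 pm
λ' = 13.6672 pm → p' = h/λ' = 4.8481e-23 kg·m/s

The scattered photon makes angle θ = 36° with the incident direction, so by the law of cosines:
|p⃗_e|² = p₀² + p'² − 2p₀p'cos θ
|p⃗_e|² = (5.0183e-23)² + (4.8481e-23)² − 2·5.0183e-23·4.8481e-23·cos(36°)
|p⃗_e| = 3.0532e-23 kg·m/s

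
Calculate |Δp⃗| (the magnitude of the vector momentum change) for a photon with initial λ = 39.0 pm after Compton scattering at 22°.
6.4695e-24 kg·m/s

Photon momentum magnitude is p = h/λ.

Initial momentum:
p₀ = h/λ = 6.6261e-34/3.9000e-11 = 1.6990e-23 kg·m/s

After scattering:
λ' = λ + Δλ = 39.0 + 0.1767 = 39.1767 pm
p' = h/λ' = 6.6261e-34/3.9177e-11 = 1.6913e-23 kg·m/s

Momentum is a vector; the scattered photon's direction makes angle θ = 22° with the incident direction. The magnitude of the vector change Δp⃗ = p⃗₀ − p⃗' is found from the law of cosines:
|Δp⃗|² = p₀² + p'² − 2p₀p'cos θ
|Δp⃗|² = (1.6990e-23)² + (1.6913e-23)² − 2·1.6990e-23·1.6913e-23·cos(22°)
|Δp⃗| = 6.4695e-24 kg·m/s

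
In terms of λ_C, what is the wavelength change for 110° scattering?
1.3420 λ_C

The Compton shift formula is:
Δλ = λ_C(1 - cos θ)

Dividing both sides by λ_C:
Δλ/λ_C = 1 - cos θ

For θ = 110°:
Δλ/λ_C = 1 - cos(110°)
Δλ/λ_C = 1 - -0.3420
Δλ/λ_C = 1.3420

This means the shift is 1.3420 × λ_C = 3.2562 pm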